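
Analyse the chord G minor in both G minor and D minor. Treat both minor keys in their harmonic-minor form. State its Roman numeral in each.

i in G minor; iv in D minor

The scale of G minor (harmonic minor) is G A B♭ C D E♭ F♯; G is degree 1, and the triad built there (G-B♭-D) is minor, so it is i.
The scale of D minor (harmonic minor) is D E F G A B♭ C♯; G is degree 4, and the triad built there (G-B♭-D) is minor, so it is iv.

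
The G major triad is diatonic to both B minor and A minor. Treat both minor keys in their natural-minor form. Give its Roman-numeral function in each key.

The scale of B minor (natural minor) is B C♯ D E F♯ G A; G is degree 6, and the triad built there (G-B-D) is major, so it is VI.
The scale of A minor (natural minor) is A B C D E F G; G is degree 7, and the triad built there (G-B-D) is major, so it is VII.

VI in B minor; VII in A minor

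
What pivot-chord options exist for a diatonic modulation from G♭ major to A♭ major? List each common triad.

B♭m, D♭

Triads in G♭ major: G♭ (I), A♭m (ii), B♭m (iii), C♭ (IV), D♭ (V), E♭m (vi), Fdim (vii°).
Triads in A♭ major: A♭ (I), B♭m (ii), Cm (iii), D♭ (IV), E♭ (V), Fm (vi), Gdim (vii°).
Shared triads with their functions: B♭m (iii in G♭ major, ii in A♭ major); D♭ (V in G♭ major, IV in A♭ major).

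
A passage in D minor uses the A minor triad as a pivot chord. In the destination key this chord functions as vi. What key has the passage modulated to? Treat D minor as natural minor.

The numeral vi denotes a minor triad on scale degree 6. With A on degree 6, the tonic of the new key is C.
Degree 6 carries a minor triad in major keys, so the destination is C major.
Check: the diatonic triads of C major are C (I), Dm (ii), Em (iii), F (IV), G (V), Am (vi), Bdim (vii°) — A minor is indeed vi.

C major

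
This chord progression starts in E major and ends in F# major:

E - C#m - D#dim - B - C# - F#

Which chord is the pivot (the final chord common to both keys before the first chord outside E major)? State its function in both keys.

B — V in E major, IV in F# major

Chords diatonic to E major: E, F#m, G#m, A, B, C#m, D#dim.
Reading the progression, the first chord not in that set is C#, so the modulation leaves E major there.
The chord immediately before C# is B, which is diatonic to both keys: V in E major and IV in F# major.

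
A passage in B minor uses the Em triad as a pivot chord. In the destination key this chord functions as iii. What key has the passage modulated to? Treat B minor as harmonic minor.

The numeral iii denotes a minor triad on scale degree 3. With E on degree 3, the tonic of the new key is C.
Degree 3 carries a minor triad in major keys, so the destination is C major.
Check: the diatonic triads of C major are C (I), Dm (ii), Em (iii), F (IV), G (V), Am (vi), Bdim (vii°) — Em is indeed iii.

C major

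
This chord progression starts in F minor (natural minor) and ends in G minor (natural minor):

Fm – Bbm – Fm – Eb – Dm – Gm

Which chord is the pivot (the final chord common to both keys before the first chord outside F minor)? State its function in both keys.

Chords diatonic to F minor: Fm, Gdim, Ab, Bbm, Cm, Db, Eb.
Reading the progression, the first chord not in that set is Dm, so the modulation leaves F minor there.
The chord immediately before Dm is Eb, which is diatonic to both keys: VII in F minor and VI in G minor.

Eb — VII in F minor, VI in G minor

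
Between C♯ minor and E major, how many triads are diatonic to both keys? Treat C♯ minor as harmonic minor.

4

Diatonic triads of C♯ minor (harmonic minor): C♯m (i), D♯dim (ii°), Eaug (III+), F♯m (iv), G♯ (V), A (VI), B♯dim (vii°).
Diatonic triads of E major: E (I), F♯m (ii), G♯m (iii), A (IV), B (V), C♯m (vi), D♯dim (vii°).
Matching root and quality in both lists: C♯m, D♯dim, F♯m, A.
That gives 4 common triads.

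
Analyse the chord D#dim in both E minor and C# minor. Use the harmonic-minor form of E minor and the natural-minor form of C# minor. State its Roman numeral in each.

The scale of E minor (harmonic minor) is E F# G A B C D#; D# is degree 7, and the triad built there (D#-F#-A) is diminished, so it is vii°.
The scale of C# minor (natural minor) is C# D# E F# G# A B; D# is degree 2, and the triad built there (D#-F#-A) is diminished, so it is ii°.

vii° in E minor; ii° in C# minor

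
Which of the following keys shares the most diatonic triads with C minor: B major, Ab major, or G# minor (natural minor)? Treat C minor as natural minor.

Triads of C minor (natural minor): C minor (i), D diminished (ii°), Eb major (III), F minor (iv), G minor (v), Ab major (VI), Bb major (VII).
B major shares 0: none.
Ab major shares 4: Cm, Eb, Fm, Ab.
G# minor (natural minor) shares 0: none.
The most common triads (4) are shared with Ab major.

Ab major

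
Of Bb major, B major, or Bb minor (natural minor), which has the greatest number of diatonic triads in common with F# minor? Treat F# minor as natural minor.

B major

Triads of F# minor (natural minor): F#m (i), G#dim (ii°), A (III), Bm (iv), C#m (v), D (VI), E (VII).
Bb major shares 0: none.
B major shares 2: C#m, E.
Bb minor (natural minor) shares 0: none.
The most common triads (2) are shared with B major.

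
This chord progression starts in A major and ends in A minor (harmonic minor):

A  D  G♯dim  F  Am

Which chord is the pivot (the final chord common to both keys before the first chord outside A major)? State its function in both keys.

Chords diatonic to A major: A, Bm, C♯m, D, E, F♯m, G♯dim.
Reading the progression, the first chord not in that set is F, so the modulation leaves A major there.
The chord immediately before F is G♯dim, which is diatonic to both keys: vii° in A major and vii° in A minor.

G♯dim — vii° in A major, vii° in A minor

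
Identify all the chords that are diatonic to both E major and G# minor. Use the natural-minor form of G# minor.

E, G#m, B, C#m

Triads in E major: E (I), F#m (ii), G#m (iii), A (IV), B (V), C#m (vi), D#dim (vii°).
Triads in G# minor (natural minor): G#m (i), A#dim (ii°), B (III), C#m (iv), D#m (v), E (VI), F# (VII).
Shared triads with their functions: E (I in E major, VI in G# minor); G#m (iii in E major, i in G# minor); B (V in E major, III in G# minor); C#m (vi in E major, iv in G# minor).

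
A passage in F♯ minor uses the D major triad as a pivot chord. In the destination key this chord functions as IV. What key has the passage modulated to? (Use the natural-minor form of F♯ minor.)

The numeral IV denotes a major triad on scale degree 4. With D on degree 4, the tonic of the new key is A.
Degree 4 carries a major triad in major keys, so the destination is A major.
Check: the diatonic triads of A major are A (I), Bm (ii), C♯m (iii), D (IV), E (V), F♯m (vi), G♯dim (vii°) — D major is indeed IV.

A major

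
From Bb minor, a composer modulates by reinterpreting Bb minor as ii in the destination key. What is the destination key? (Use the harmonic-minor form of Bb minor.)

The numeral ii denotes a minor triad on scale degree 2. With Bb on degree 2, the tonic of the new key is Ab.
Degree 2 carries a minor triad in major keys, so the destination is Ab major.
Check: the diatonic triads of Ab major are Ab (I), Bbm (ii), Cm (iii), Db (IV), Eb (V), Fm (vi), Gdim (vii°) — Bb minor is indeed ii.

Ab major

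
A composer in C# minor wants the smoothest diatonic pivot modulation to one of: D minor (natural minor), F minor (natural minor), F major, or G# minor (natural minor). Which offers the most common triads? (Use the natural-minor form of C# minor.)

G# minor

Triads of C# minor (natural minor): C# minor (i), D# diminished (ii°), E major (III), F# minor (iv), G# minor (v), A major (VI), B major (VII).
D minor (natural minor) shares 0: none.
F minor (natural minor) shares 0: none.
F major shares 0: none.
G# minor (natural minor) shares 4: C#m, E, G#m, B.
The most common triads (4) are shared with G# minor.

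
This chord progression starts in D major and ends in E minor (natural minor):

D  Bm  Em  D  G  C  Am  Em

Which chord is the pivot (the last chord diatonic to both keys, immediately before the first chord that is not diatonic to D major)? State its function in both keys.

Chords diatonic to D major: D, Em, F#m, G, A, Bm, C#dim.
Reading the progression, the first chord not in that set is C, so the modulation leaves D major there.
The chord immediately before C is G, which is diatonic to both keys: IV in D major and III in E minor.

G — IV in D major, III in E minor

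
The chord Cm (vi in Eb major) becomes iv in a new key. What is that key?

The numeral iv denotes a minor triad on scale degree 4. With C on degree 4, the tonic of the new key is G.
Degree 4 carries a minor triad in minor keys, so the destination is G minor.
Check: the diatonic triads of G minor (natural minor) are Gm (i), Adim (ii°), Bb (III), Cm (iv), Dm (v), Eb (VI), F (VII) — Cm is indeed iv.

G minor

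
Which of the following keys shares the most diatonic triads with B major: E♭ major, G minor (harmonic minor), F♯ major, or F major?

Triads of B major: B (I), C♯m (ii), D♯m (iii), E (IV), F♯ (V), G♯m (vi), A♯dim (vii°).
E♭ major shares 0: none.
G minor (harmonic minor) shares 0: none.
F♯ major shares 4: B, D♯m, F♯, G♯m.
F major shares 0: none.
The most common triads (4) are shared with F♯ major.

F♯ major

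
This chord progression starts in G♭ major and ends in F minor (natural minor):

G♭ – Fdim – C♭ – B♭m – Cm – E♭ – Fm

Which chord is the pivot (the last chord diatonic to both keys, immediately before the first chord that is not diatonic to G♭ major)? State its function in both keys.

Chords diatonic to G♭ major: G♭, A♭m, B♭m, C♭, D♭, E♭m, Fdim.
Reading the progression, the first chord not in that set is Cm, so the modulation leaves G♭ major there.
The chord immediately before Cm is B♭m, which is diatonic to both keys: iii in G♭ major and iv in F minor.

B♭m — iii in G♭ major, iv in F minor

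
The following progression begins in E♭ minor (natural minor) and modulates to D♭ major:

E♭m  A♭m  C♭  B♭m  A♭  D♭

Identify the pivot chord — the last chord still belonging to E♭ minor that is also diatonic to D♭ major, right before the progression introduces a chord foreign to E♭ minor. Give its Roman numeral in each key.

Chords diatonic to E♭ minor: E♭m, Fdim, G♭, A♭m, B♭m, C♭, D♭.
Reading the progression, the first chord not in that set is A♭, so the modulation leaves E♭ minor there.
The chord immediately before A♭ is B♭m, which is diatonic to both keys: v in E♭ minor and vi in D♭ major.

B♭m — v in E♭ minor, vi in D♭ major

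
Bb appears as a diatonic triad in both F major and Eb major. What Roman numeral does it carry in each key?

IV in F major; V in Eb major

The scale of F major is F G A Bb C D E; Bb is degree 4, and the triad built there (Bb-D-F) is major, so it is IV.
The scale of Eb major is Eb F G Ab Bb C D; Bb is degree 5, and the triad built there (Bb-D-F) is major, so it is V.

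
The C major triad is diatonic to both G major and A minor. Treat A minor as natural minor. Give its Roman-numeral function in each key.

IV in G major; III in A minor

The scale of G major is G A B C D E F#; C is degree 4, and the triad built there (C-E-G) is major, so it is IV.
The scale of A minor (natural minor) is A B C D E F G; C is degree 3, and the triad built there (C-E-G) is major, so it is III.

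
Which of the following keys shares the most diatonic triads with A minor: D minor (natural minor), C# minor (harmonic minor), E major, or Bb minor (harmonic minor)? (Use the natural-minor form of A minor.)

Triads of A minor (natural minor): Am (i), Bdim (ii°), C (III), Dm (iv), Em (v), F (VI), G (VII).
D minor (natural minor) shares 4: Am, C, Dm, F.
C# minor (harmonic minor) shares 0: none.
E major shares 0: none.
Bb minor (harmonic minor) shares 1: F.
The most common triads (4) are shared with D minor.

D minor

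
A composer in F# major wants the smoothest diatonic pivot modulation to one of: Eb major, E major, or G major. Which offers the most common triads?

E major

Triads of F# major: F# major (I), G# minor (ii), A# minor (iii), B major (IV), C# major (V), D# minor (vi), E# diminished (vii°).
Eb major shares 0: none.
E major shares 2: G#m, B.
G major shares 0: none.
The most common triads (2) are shared with E major.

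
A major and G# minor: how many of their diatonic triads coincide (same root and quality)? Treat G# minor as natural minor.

2

Diatonic triads of A major: A (I), Bm (ii), C#m (iii), D (IV), E (V), F#m (vi), G#dim (vii°).
Diatonic triads of G# minor (natural minor): G#m (i), A#dim (ii°), B (III), C#m (iv), D#m (v), E (VI), F# (VII).
Matching root and quality in both lists: C#m, E.
That gives 2 common triads.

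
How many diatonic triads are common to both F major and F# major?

Diatonic triads of F major: F (I), Gm (ii), Am (iii), Bb (IV), C (V), Dm (vi), Edim (vii°).
Diatonic triads of F# major: F# (I), G#m (ii), A#m (iii), B (IV), C# (V), D#m (vi), E#dim (vii°).
No triad has the same root and quality in both keys.

0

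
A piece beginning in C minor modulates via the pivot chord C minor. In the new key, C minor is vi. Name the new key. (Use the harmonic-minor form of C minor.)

Eb major

The numeral vi denotes a minor triad on scale degree 6. With C on degree 6, the tonic of the new key is Eb.
Degree 6 carries a minor triad in major keys, so the destination is Eb major.
Check: the diatonic triads of Eb major are Eb (I), Fm (ii), Gm (iii), Ab (IV), Bb (V), Cm (vi), Ddim (vii°) — C minor is indeed vi.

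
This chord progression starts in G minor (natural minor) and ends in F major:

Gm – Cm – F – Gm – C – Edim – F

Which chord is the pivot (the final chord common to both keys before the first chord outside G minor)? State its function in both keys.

Chords diatonic to G minor: Gm, Adim, B♭, Cm, Dm, E♭, F.
Reading the progression, the first chord not in that set is C, so the modulation leaves G minor there.
The chord immediately before C is Gm, which is diatonic to both keys: i in G minor and ii in F major.

Gm — i in G minor, ii in F major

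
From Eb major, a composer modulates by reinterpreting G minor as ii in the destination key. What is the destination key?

F major

The numeral ii denotes a minor triad on scale degree 2. With G on degree 2, the tonic of the new key is F.
Degree 2 carries a minor triad in major keys, so the destination is F major.
Check: the diatonic triads of F major are F (I), Gm (ii), Am (iii), Bb (IV), C (V), Dm (vi), Edim (vii°) — G minor is indeed ii.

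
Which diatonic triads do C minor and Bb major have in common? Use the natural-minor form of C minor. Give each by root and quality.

Cm, Eb, Gm, Bb

Triads in C minor (natural minor): C minor (i), D diminished (ii°), Eb major (III), F minor (iv), G minor (v), Ab major (VI), Bb major (VII).
Triads in Bb major: Bb major (I), C minor (ii), D minor (iii), Eb major (IV), F major (V), G minor (vi), A diminished (vii°).
Shared triads with their functions: C minor (i in C minor, ii in Bb major); Eb major (III in C minor, IV in Bb major); G minor (v in C minor, vi in Bb major); Bb major (VII in C minor, I in Bb major).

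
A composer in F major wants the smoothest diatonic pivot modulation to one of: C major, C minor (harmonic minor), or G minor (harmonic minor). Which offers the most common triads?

Triads of F major: F major (I), G minor (ii), A minor (iii), Bb major (IV), C major (V), D minor (vi), E diminished (vii°).
C major shares 4: F, Am, C, Dm.
C minor (harmonic minor) shares 0: none.
G minor (harmonic minor) shares 1: Gm.
The most common triads (4) are shared with C major.

C major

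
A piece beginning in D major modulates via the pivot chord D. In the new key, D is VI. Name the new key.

The numeral VI denotes a major triad on scale degree 6. With D on degree 6, the tonic of the new key is F♯.
Degree 6 carries a major triad in minor keys, so the destination is F♯ minor.
Check: the diatonic triads of F♯ minor (natural minor) are F♯m (i), G♯dim (ii°), A (III), Bm (iv), C♯m (v), D (VI), E (VII) — D is indeed VI.

F♯ minor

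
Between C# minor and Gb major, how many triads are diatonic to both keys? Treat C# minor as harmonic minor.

Diatonic triads of C# minor (harmonic minor): C#m (i), D#dim (ii°), Eaug (III+), F#m (iv), G# (V), A (VI), B#dim (vii°).
Diatonic triads of Gb major: Gb (I), Abm (ii), Bbm (iii), Cb (IV), Db (V), Ebm (vi), Fdim (vii°).
No triad has the same root and quality in both keys.

0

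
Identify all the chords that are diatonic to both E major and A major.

E, F♯m, A, C♯m

Triads in E major: E major (I), F♯ minor (ii), G♯ minor (iii), A major (IV), B major (V), C♯ minor (vi), D♯ diminished (vii°).
Triads in A major: A major (I), B minor (ii), C♯ minor (iii), D major (IV), E major (V), F♯ minor (vi), G♯ diminished (vii°).
Shared triads with their functions: E major (I in E major, V in A major); F♯ minor (ii in E major, vi in A major); A major (IV in E major, I in A major); C♯ minor (vi in E major, iii in A major).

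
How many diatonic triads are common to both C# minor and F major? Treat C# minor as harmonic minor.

Diatonic triads of C# minor (harmonic minor): C#m (i), D#dim (ii°), Eaug (III+), F#m (iv), G# (V), A (VI), B#dim (vii°).
Diatonic triads of F major: F (I), Gm (ii), Am (iii), Bb (IV), C (V), Dm (vi), Edim (vii°).
No triad has the same root and quality in both keys.

0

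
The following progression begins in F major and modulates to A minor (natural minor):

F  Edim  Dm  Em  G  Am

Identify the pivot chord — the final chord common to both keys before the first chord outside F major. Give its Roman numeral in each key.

Dm — vi in F major, iv in A minor

Chords diatonic to F major: F, Gm, Am, Bb, C, Dm, Edim.
Reading the progression, the first chord not in that set is Em, so the modulation leaves F major there.
The chord immediately before Em is Dm, which is diatonic to both keys: vi in F major and iv in A minor.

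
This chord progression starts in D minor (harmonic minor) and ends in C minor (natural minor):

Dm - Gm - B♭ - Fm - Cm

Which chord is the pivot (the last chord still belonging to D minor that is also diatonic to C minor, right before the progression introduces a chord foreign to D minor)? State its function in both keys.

B♭ — VI in D minor, VII in C minor

Chords diatonic to D minor: Dm, Edim, Faug, Gm, A, B♭, C♯dim.
Reading the progression, the first chord not in that set is Fm, so the modulation leaves D minor there.
The chord immediately before Fm is B♭, which is diatonic to both keys: VI in D minor and VII in C minor.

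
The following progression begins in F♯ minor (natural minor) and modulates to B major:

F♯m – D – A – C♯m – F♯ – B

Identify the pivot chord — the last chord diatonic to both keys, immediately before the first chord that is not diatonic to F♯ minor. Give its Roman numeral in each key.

C♯m — v in F♯ minor, ii in B major

Chords diatonic to F♯ minor: F♯m, G♯dim, A, Bm, C♯m, D, E.
Reading the progression, the first chord not in that set is F♯, so the modulation leaves F♯ minor there.
The chord immediately before F♯ is C♯m, which is diatonic to both keys: v in F♯ minor and ii in B major.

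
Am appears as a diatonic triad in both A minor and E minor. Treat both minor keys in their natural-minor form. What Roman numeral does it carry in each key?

i in A minor; iv in E minor

The scale of A minor (natural minor) is A B C D E F G; A is degree 1, and the triad built there (A-C-E) is minor, so it is i.
The scale of E minor (natural minor) is E F# G A B C D; A is degree 4, and the triad built there (A-C-E) is minor, so it is iv.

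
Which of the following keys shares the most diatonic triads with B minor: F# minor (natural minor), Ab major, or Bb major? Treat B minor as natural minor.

F# minor

Triads of B minor (natural minor): Bm (i), C#dim (ii°), D (III), Em (iv), F#m (v), G (VI), A (VII).
F# minor (natural minor) shares 4: Bm, D, F#m, A.
Ab major shares 0: none.
Bb major shares 0: none.
The most common triads (4) are shared with F# minor.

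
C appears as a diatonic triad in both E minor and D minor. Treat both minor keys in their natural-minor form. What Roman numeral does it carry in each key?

VI in E minor; VII in D minor

The scale of E minor (natural minor) is E F# G A B C D; C is degree 6, and the triad built there (C-E-G) is major, so it is VI.
The scale of D minor (natural minor) is D E F G A Bb C; C is degree 7, and the triad built there (C-E-G) is major, so it is VII.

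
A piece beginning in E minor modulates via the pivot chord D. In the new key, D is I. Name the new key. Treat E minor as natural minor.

D major

The numeral I denotes a major triad on scale degree 1. With D on degree 1, the tonic of the new key is D.
Degree 1 carries a major triad in major keys, so the destination is D major.
Check: the diatonic triads of D major are D (I), Em (ii), F#m (iii), G (IV), A (V), Bm (vi), C#dim (vii°) — D is indeed I.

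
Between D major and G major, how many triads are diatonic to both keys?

4

Diatonic triads of D major: D (I), Em (ii), F#m (iii), G (IV), A (V), Bm (vi), C#dim (vii°).
Diatonic triads of G major: G (I), Am (ii), Bm (iii), C (IV), D (V), Em (vi), F#dim (vii°).
Matching root and quality in both lists: D, Em, G, Bm.
That gives 4 common triads.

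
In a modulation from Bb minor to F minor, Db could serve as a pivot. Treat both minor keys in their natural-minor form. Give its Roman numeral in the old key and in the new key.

III in Bb minor; VI in F minor

The scale of Bb minor (natural minor) is Bb C Db Eb F Gb Ab; Db is degree 3, and the triad built there (Db-F-Ab) is major, so it is III.
The scale of F minor (natural minor) is F G Ab Bb C Db Eb; Db is degree 6, and the triad built there (Db-F-Ab) is major, so it is VI.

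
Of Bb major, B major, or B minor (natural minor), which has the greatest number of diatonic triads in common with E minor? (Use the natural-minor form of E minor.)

Triads of E minor (natural minor): Em (i), F#dim (ii°), G (III), Am (iv), Bm (v), C (VI), D (VII).
Bb major shares 0: none.
B major shares 0: none.
B minor (natural minor) shares 4: Em, G, Bm, D.
The most common triads (4) are shared with B minor.

B minor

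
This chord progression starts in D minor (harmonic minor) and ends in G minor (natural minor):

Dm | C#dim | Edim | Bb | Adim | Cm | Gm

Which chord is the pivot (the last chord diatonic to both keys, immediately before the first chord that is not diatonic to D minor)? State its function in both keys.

Chords diatonic to D minor: Dm, Edim, Faug, Gm, A, Bb, C#dim.
Reading the progression, the first chord not in that set is Adim, so the modulation leaves D minor there.
The chord immediately before Adim is Bb, which is diatonic to both keys: VI in D minor and III in G minor.

Bb — VI in D minor, III in G minor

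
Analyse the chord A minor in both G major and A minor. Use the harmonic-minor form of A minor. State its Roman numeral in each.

The scale of G major is G A B C D E F#; A is degree 2, and the triad built there (A-C-E) is minor, so it is ii.
The scale of A minor (harmonic minor) is A B C D E F G#; A is degree 1, and the triad built there (A-C-E) is minor, so it is i.

ii in G major; i in A minor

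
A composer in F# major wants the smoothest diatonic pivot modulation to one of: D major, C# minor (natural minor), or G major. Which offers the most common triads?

Triads of F# major: F# major (I), G# minor (ii), A# minor (iii), B major (IV), C# major (V), D# minor (vi), E# diminished (vii°).
D major shares 0: none.
C# minor (natural minor) shares 2: G#m, B.
G major shares 0: none.
The most common triads (2) are shared with C# minor.

C# minor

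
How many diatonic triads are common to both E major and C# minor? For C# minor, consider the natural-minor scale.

Diatonic triads of E major: E major (I), F# minor (ii), G# minor (iii), A major (IV), B major (V), C# minor (vi), D# diminished (vii°).
Diatonic triads of C# minor (natural minor): C# minor (i), D# diminished (ii°), E major (III), F# minor (iv), G# minor (v), A major (VI), B major (VII).
Matching root and quality in both lists: E major, F# minor, G# minor, A major, B major, C# minor, D# diminished.
That gives 7 common triads.

7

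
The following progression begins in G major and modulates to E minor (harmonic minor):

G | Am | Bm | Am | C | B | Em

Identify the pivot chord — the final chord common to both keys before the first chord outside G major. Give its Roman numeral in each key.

Chords diatonic to G major: G, Am, Bm, C, D, Em, F#dim.
Reading the progression, the first chord not in that set is B, so the modulation leaves G major there.
The chord immediately before B is C, which is diatonic to both keys: IV in G major and VI in E minor.

C — IV in G major, VI in E minor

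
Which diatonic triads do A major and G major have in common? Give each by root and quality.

Bm, D

Triads in A major: A major (I), B minor (ii), C# minor (iii), D major (IV), E major (V), F# minor (vi), G# diminished (vii°).
Triads in G major: G major (I), A minor (ii), B minor (iii), C major (IV), D major (V), E minor (vi), F# diminished (vii°).
Shared triads with their functions: B minor (ii in A major, iii in G major); D major (IV in A major, V in G major).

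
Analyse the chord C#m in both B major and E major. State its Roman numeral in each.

ii in B major; vi in E major

The scale of B major is B C# D# E F# G# A#; C# is degree 2, and the triad built there (C#-E-G#) is minor, so it is ii.
The scale of E major is E F# G# A B C# D#; C# is degree 6, and the triad built there (C#-E-G#) is minor, so it is vi.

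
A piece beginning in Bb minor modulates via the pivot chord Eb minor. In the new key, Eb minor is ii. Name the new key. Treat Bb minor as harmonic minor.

The numeral ii denotes a minor triad on scale degree 2. With Eb on degree 2, the tonic of the new key is Db.
Degree 2 carries a minor triad in major keys, so the destination is Db major.
Check: the diatonic triads of Db major are Db (I), Ebm (ii), Fm (iii), Gb (IV), Ab (V), Bbm (vi), Cdim (vii°) — Eb minor is indeed ii.

Db major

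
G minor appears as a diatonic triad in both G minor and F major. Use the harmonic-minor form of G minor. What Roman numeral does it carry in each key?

i in G minor; ii in F major

The scale of G minor (harmonic minor) is G A B♭ C D E♭ F♯; G is degree 1, and the triad built there (G-B♭-D) is minor, so it is i.
The scale of F major is F G A B♭ C D E; G is degree 2, and the triad built there (G-B♭-D) is minor, so it is ii.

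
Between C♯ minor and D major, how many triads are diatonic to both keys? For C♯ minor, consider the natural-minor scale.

Diatonic triads of C♯ minor (natural minor): C♯m (i), D♯dim (ii°), E (III), F♯m (iv), G♯m (v), A (VI), B (VII).
Diatonic triads of D major: D (I), Em (ii), F♯m (iii), G (IV), A (V), Bm (vi), C♯dim (vii°).
Matching root and quality in both lists: F♯m, A.
That gives 2 common triads.

2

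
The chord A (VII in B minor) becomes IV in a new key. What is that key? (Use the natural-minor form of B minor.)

The numeral IV denotes a major triad on scale degree 4. With A on degree 4, the tonic of the new key is E.
Degree 4 carries a major triad in major keys, so the destination is E major.
Check: the diatonic triads of E major are E (I), F♯m (ii), G♯m (iii), A (IV), B (V), C♯m (vi), D♯dim (vii°) — A is indeed IV.

E major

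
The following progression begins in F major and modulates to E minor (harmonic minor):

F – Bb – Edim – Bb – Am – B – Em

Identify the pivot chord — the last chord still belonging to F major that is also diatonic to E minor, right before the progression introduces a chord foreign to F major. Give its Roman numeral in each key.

Am — iii in F major, iv in E minor

Chords diatonic to F major: F, Gm, Am, Bb, C, Dm, Edim.
Reading the progression, the first chord not in that set is B, so the modulation leaves F major there.
The chord immediately before B is Am, which is diatonic to both keys: iii in F major and iv in E minor.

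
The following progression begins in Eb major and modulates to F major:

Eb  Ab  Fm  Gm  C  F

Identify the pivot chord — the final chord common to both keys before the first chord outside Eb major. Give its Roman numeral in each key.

Gm — iii in Eb major, ii in F major

Chords diatonic to Eb major: Eb, Fm, Gm, Ab, Bb, Cm, Ddim.
Reading the progression, the first chord not in that set is C, so the modulation leaves Eb major there.
The chord immediately before C is Gm, which is diatonic to both keys: iii in Eb major and ii in F major.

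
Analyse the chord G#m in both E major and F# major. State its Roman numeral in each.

iii in E major; ii in F# major

The scale of E major is E F# G# A B C# D#; G# is degree 3, and the triad built there (G#-B-D#) is minor, so it is iii.
The scale of F# major is F# G# A# B C# D# E#; G# is degree 2, and the triad built there (G#-B-D#) is minor, so it is ii.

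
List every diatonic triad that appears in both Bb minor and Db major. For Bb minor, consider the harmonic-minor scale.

Bbm, Cdim, Ebm, Gb

Triads in Bb minor (harmonic minor): Bb minor (i), C diminished (ii°), Db augmented (III+), Eb minor (iv), F major (V), Gb major (VI), A diminished (vii°).
Triads in Db major: Db major (I), Eb minor (ii), F minor (iii), Gb major (IV), Ab major (V), Bb minor (vi), C diminished (vii°).
Shared triads with their functions: Bb minor (i in Bb minor, vi in Db major); C diminished (ii° in Bb minor, vii° in Db major); Eb minor (iv in Bb minor, ii in Db major); Gb major (VI in Bb minor, IV in Db major).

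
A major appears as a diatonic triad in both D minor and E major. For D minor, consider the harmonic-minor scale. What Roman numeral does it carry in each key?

The scale of D minor (harmonic minor) is D E F G A Bb C#; A is degree 5, and the triad built there (A-C#-E) is major, so it is V.
The scale of E major is E F# G# A B C# D#; A is degree 4, and the triad built there (A-C#-E) is major, so it is IV.

V in D minor; IV in E major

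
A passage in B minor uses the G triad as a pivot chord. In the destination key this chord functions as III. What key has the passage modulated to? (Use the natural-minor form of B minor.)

E minor

The numeral III denotes a major triad on scale degree 3. With G on degree 3, the tonic of the new key is E.
Degree 3 carries a major triad in natural-minor keys, so the destination is E minor.
Check: the diatonic triads of E minor (natural minor) are Em (i), F#dim (ii°), G (III), Am (iv), Bm (v), C (VI), D (VII) — G is indeed III.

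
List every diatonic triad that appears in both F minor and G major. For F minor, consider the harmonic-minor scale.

Triads in F minor (harmonic minor): F minor (i), G diminished (ii°), Ab augmented (III+), Bb minor (iv), C major (V), Db major (VI), E diminished (vii°).
Triads in G major: G major (I), A minor (ii), B minor (iii), C major (IV), D major (V), E minor (vi), F# diminished (vii°).
Shared triads with their functions: C major (V in F minor, IV in G major).

C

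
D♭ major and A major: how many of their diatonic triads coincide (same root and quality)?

Diatonic triads of D♭ major: D♭ (I), E♭m (ii), Fm (iii), G♭ (IV), A♭ (V), B♭m (vi), Cdim (vii°).
Diatonic triads of A major: A (I), Bm (ii), C♯m (iii), D (IV), E (V), F♯m (vi), G♯dim (vii°).
No triad has the same root and quality in both keys.

0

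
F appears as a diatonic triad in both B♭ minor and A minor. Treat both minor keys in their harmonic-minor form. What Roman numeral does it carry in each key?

V in B♭ minor; VI in A minor

The scale of B♭ minor (harmonic minor) is B♭ C D♭ E♭ F G♭ A; F is degree 5, and the triad built there (F-A-C) is major, so it is V.
The scale of A minor (harmonic minor) is A B C D E F G♯; F is degree 6, and the triad built there (F-A-C) is major, so it is VI.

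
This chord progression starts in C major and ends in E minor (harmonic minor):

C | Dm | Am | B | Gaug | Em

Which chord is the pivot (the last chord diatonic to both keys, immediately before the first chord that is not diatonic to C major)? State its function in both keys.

Am — vi in C major, iv in E minor

Chords diatonic to C major: C, Dm, Em, F, G, Am, Bdim.
Reading the progression, the first chord not in that set is B, so the modulation leaves C major there.
The chord immediately before B is Am, which is diatonic to both keys: vi in C major and iv in E minor.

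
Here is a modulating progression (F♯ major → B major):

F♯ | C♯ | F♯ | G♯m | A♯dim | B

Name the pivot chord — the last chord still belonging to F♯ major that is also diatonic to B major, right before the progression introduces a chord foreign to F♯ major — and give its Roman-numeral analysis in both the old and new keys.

G♯m — ii in F♯ major, vi in B major

Chords diatonic to F♯ major: F♯, G♯m, A♯m, B, C♯, D♯m, E♯dim.
Reading the progression, the first chord not in that set is A♯dim, so the modulation leaves F♯ major there.
The chord immediately before A♯dim is G♯m, which is diatonic to both keys: ii in F♯ major and vi in B major.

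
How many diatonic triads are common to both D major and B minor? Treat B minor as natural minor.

7

Diatonic triads of D major: D (I), Em (ii), F#m (iii), G (IV), A (V), Bm (vi), C#dim (vii°).
Diatonic triads of B minor (natural minor): Bm (i), C#dim (ii°), D (III), Em (iv), F#m (v), G (VI), A (VII).
Matching root and quality in both lists: D, Em, F#m, G, A, Bm, C#dim.
That gives 7 common triads.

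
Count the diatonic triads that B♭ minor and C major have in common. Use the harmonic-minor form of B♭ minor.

Diatonic triads of B♭ minor (harmonic minor): B♭m (i), Cdim (ii°), D♭aug (III+), E♭m (iv), F (V), G♭ (VI), Adim (vii°).
Diatonic triads of C major: C (I), Dm (ii), Em (iii), F (IV), G (V), Am (vi), Bdim (vii°).
Matching root and quality in both lists: F.
That gives 1 common triad.

1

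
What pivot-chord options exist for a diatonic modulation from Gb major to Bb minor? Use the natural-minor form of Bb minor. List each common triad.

Gb, Bbm, Db, Ebm

Triads in Gb major: Gb (I), Abm (ii), Bbm (iii), Cb (IV), Db (V), Ebm (vi), Fdim (vii°).
Triads in Bb minor (natural minor): Bbm (i), Cdim (ii°), Db (III), Ebm (iv), Fm (v), Gb (VI), Ab (VII).
Shared triads with their functions: Gb (I in Gb major, VI in Bb minor); Bbm (iii in Gb major, i in Bb minor); Db (V in Gb major, III in Bb minor); Ebm (vi in Gb major, iv in Bb minor).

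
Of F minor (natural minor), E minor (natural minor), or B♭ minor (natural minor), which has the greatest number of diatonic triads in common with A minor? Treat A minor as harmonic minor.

E minor

Triads of A minor (harmonic minor): A minor (i), B diminished (ii°), C augmented (III+), D minor (iv), E major (V), F major (VI), G♯ diminished (vii°).
F minor (natural minor) shares 0: none.
E minor (natural minor) shares 1: Am.
B♭ minor (natural minor) shares 0: none.
The most common triads (1) are shared with E minor.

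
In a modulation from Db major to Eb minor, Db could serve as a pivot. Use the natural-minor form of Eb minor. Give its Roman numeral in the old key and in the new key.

The scale of Db major is Db Eb F Gb Ab Bb C; Db is degree 1, and the triad built there (Db-F-Ab) is major, so it is I.
The scale of Eb minor (natural minor) is Eb F Gb Ab Bb Cb Db; Db is degree 7, and the triad built there (Db-F-Ab) is major, so it is VII.

I in Db major; VII in Eb minor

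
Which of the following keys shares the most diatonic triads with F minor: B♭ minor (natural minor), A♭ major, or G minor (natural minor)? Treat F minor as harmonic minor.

Triads of F minor (harmonic minor): F minor (i), G diminished (ii°), A♭ augmented (III+), B♭ minor (iv), C major (V), D♭ major (VI), E diminished (vii°).
B♭ minor (natural minor) shares 3: Fm, B♭m, D♭.
A♭ major shares 4: Fm, Gdim, B♭m, D♭.
G minor (natural minor) shares 0: none.
The most common triads (4) are shared with A♭ major.

A♭ major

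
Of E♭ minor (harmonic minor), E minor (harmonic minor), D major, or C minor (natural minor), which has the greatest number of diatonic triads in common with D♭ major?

Triads of D♭ major: D♭ (I), E♭m (ii), Fm (iii), G♭ (IV), A♭ (V), B♭m (vi), Cdim (vii°).
E♭ minor (harmonic minor) shares 1: E♭m.
E minor (harmonic minor) shares 0: none.
D major shares 0: none.
C minor (natural minor) shares 2: Fm, A♭.
The most common triads (2) are shared with C minor.

C minor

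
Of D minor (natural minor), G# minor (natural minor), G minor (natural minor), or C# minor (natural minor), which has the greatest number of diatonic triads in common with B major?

G# minor

Triads of B major: B major (I), C# minor (ii), D# minor (iii), E major (IV), F# major (V), G# minor (vi), A# diminished (vii°).
D minor (natural minor) shares 0: none.
G# minor (natural minor) shares 7: B, C#m, D#m, E, F#, G#m, A#dim.
G minor (natural minor) shares 0: none.
C# minor (natural minor) shares 4: B, C#m, E, G#m.
The most common triads (7) are shared with G# minor.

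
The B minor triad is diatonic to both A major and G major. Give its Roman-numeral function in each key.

ii in A major; iii in G major

The scale of A major is A B C♯ D E F♯ G♯; B is degree 2, and the triad built there (B-D-F♯) is minor, so it is ii.
The scale of G major is G A B C D E F♯; B is degree 3, and the triad built there (B-D-F♯) is minor, so it is iii.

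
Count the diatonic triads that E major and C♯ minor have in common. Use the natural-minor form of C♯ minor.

7

Diatonic triads of E major: E (I), F♯m (ii), G♯m (iii), A (IV), B (V), C♯m (vi), D♯dim (vii°).
Diatonic triads of C♯ minor (natural minor): C♯m (i), D♯dim (ii°), E (III), F♯m (iv), G♯m (v), A (VI), B (VII).
Matching root and quality in both lists: E, F♯m, G♯m, A, B, C♯m, D♯dim.
That gives 7 common triads.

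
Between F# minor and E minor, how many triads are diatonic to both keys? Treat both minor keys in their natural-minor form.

2

Diatonic triads of F# minor (natural minor): F#m (i), G#dim (ii°), A (III), Bm (iv), C#m (v), D (VI), E (VII).
Diatonic triads of E minor (natural minor): Em (i), F#dim (ii°), G (III), Am (iv), Bm (v), C (VI), D (VII).
Matching root and quality in both lists: Bm, D.
That gives 2 common triads.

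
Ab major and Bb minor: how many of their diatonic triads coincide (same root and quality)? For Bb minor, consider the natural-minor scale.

Diatonic triads of Ab major: Ab (I), Bbm (ii), Cm (iii), Db (IV), Eb (V), Fm (vi), Gdim (vii°).
Diatonic triads of Bb minor (natural minor): Bbm (i), Cdim (ii°), Db (III), Ebm (iv), Fm (v), Gb (VI), Ab (VII).
Matching root and quality in both lists: Ab, Bbm, Db, Fm.
That gives 4 common triads.

4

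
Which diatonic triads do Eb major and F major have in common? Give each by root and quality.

Triads in Eb major: Eb major (I), F minor (ii), G minor (iii), Ab major (IV), Bb major (V), C minor (vi), D diminished (vii°).
Triads in F major: F major (I), G minor (ii), A minor (iii), Bb major (IV), C major (V), D minor (vi), E diminished (vii°).
Shared triads with their functions: G minor (iii in Eb major, ii in F major); Bb major (V in Eb major, IV in F major).

Gm, Bb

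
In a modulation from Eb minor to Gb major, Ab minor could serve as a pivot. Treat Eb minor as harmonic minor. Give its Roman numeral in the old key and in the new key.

The scale of Eb minor (harmonic minor) is Eb F Gb Ab Bb Cb D; Ab is degree 4, and the triad built there (Ab-Cb-Eb) is minor, so it is iv.
The scale of Gb major is Gb Ab Bb Cb Db Eb F; Ab is degree 2, and the triad built there (Ab-Cb-Eb) is minor, so it is ii.

iv in Eb minor; ii in Gb major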